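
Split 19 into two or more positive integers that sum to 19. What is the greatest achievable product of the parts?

972

Define f[k] = max over 1≤i<k of i · max(k−i, f[k−i]); the inner max lets the remainder stay uncut if that's better.
f[2] = 1×max(1,0) = 1×1 = 1
f[3] = max(1×2, 2×1) = 2
f[4] = max(1×3, 2×2, 3×1) = 4
f[5] = max(1×4, 2×3, 3×2, 4×1) = 6
f[6] = max(1×6, 2×4, 3×3, 4×2, 5×1) = 9
f[7] = max(1×9, 2×6, 3×4, 4×3, 5×2, 6×1) = 12
f[8] = max(1×12, 2×9, 3×6, …, 6×2, 7×1) = 18
f[9] = max(1×18, 2×12, 3×9, …, 7×2, 8×1) = 27
f[10] = max(1×27, 2×18, 3×12, …, 8×2, 9×1) = 36
f[11] = max(1×36, 2×27, 3×18, …, 9×2, 10×1) = 54
f[12] = max(1×54, 2×36, 3×27, …, 10×2, 11×1) = 81
f[13] = max(1×81, 2×54, 3×36, …, 11×2, 12×1) = 108
f[14] = max(1×108, 2×81, 3×54, …, 12×2, 13×1) = 162
f[15] = max(1×162, 2×108, 3×81, …, 13×2, 14×1) = 243
f[16] = max(1×243, 2×162, 3×108, …, 14×2, 15×1) = 324
f[17] = max(1×324, 2×243, 3×162, …, 15×2, 16×1) = 486
f[18] = max(1×486, 2×324, 3×243, …, 16×2, 17×1) = 729
f[19] = max(1×729, 2×486, 3×324, …, 17×2, 18×1) = 972
One optimal split: 3 + 3 + 3 + 3 + 3 + 2 + 2; product 3×3×3×3×3×2×2 = 972.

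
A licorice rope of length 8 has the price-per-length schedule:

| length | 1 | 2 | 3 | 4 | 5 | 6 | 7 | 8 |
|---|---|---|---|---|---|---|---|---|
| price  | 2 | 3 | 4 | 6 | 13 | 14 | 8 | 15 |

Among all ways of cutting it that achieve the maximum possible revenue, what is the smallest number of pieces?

4

Let r[k] be the best obtainable value from length k. For each k, try every first piece i and keep the best of price[i] + r[k−i].
r[1] = 2
r[2] = 4  (first piece 1, then r[1]=2)
r[3] = 6  (first piece 1, then r[2]=4)
r[4] = 8  (first piece 1, then r[3]=6)
r[5] = 13
r[6] = 15  (first piece 1, then r[5]=13)
r[7] = 17  (first piece 1, then r[6]=15)
r[8] = 19  (first piece 1, then r[7]=17)
Maximum revenue is ¢19.
Now minimize piece count subject to staying optimal: for each k, pieces[k] = 1 + min over i with p[i]+r[k−i]=r[k] of pieces[k−i].
pieces[5] = 1
pieces[6] = 2
pieces[7] = 3
pieces[8] = 4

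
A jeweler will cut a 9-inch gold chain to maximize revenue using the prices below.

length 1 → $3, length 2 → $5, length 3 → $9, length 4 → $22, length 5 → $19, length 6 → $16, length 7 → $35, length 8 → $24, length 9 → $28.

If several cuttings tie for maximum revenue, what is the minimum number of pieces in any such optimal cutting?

3

Let r[k] be the best obtainable value from length k. For each k, try every first piece i and keep the best of price[i] + r[k−i].
r[1] = 3
r[2] = max(3+3, 5+0) = 6
r[3] = max(3+6, 5+3, 9+0) = 9
r[4] = max(3+9, 5+6, 9+3, 22+0) = 22
r[5] = max(3+22, 5+9, 9+6, 22+3, 19+0) = 25
r[6] = max(3+25, 5+22, 9+9, 22+6, 19+3, 16+0) = 28
r[7] = max(3+28, 5+25, 9+22, …, 16+3, 35+0) = 35
r[8] = max(3+35, 5+28, 9+25, …, 35+3, 24+0) = 44
r[9] = max(3+44, 5+35, 9+28, …, 24+3, 28+0) = 47
Maximum revenue is $47.
Now minimize piece count subject to staying optimal: for each k, pieces[k] = 1 + min over i with p[i]+r[k−i]=r[k] of pieces[k−i].
pieces[6] = 3
pieces[7] = 1
pieces[8] = 2
pieces[9] = 3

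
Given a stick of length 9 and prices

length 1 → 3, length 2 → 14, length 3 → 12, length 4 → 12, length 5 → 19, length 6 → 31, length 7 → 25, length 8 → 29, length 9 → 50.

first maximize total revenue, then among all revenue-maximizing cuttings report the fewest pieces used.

Consider every possible first cut. r[k] is the best of p[i]+r[k−i] over all sellable i≤k.
r[1] = 3
r[2] = 14
r[3] = 17  (first piece 1, then r[2]=14)
r[4] = 28  (first piece 2, then r[2]=14)
r[5] = 31  (first piece 1, then r[4]=28)
r[6] = 42  (first piece 2, then r[4]=28)
r[7] = 45  (first piece 1, then r[6]=42)
r[8] = 56  (first piece 2, then r[6]=42)
r[9] = 59  (first piece 1, then r[8]=56)
Maximum revenue is 59.
Now minimize piece count subject to staying optimal: for each k, pieces[k] = 1 + min over i with p[i]+r[k−i]=r[k] of pieces[k−i].
pieces[6] = 3
pieces[7] = 4
pieces[8] = 4
pieces[9] = 5

5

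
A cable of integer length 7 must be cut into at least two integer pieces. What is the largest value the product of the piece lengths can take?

Define m[k] = max over 1≤i<k of i · max(k−i, m[k−i]); the inner max lets the remainder stay uncut if that's better.
m[2] = 1*max(1,0) = 1*1 = 1
m[3] = 1*max(2,1) = 1*2 = 2
m[4] = 2*max(2,1) = 2*2 = 4
m[5] = 2*max(3,2) = 2*3 = 6
m[6] = 3*max(3,2) = 3*3 = 9
m[7] = 2*max(5,6) = 2*6 = 12
One optimal split: 3 + 2 + 2; product 3*2*2 = 12.

12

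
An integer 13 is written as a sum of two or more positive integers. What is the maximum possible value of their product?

108

Fill f[k] for k=2..13: at each k try every first piece i and multiply by the better of (k−i) uncut or f[k−i].
f[2] = 1×max(1,0) = 1×1 = 1
f[3] = 1×max(2,1) = 1×2 = 2
f[4] = 2×max(2,1) = 2×2 = 4
f[5] = 2×max(3,2) = 2×3 = 6
f[6] = 3×max(3,2) = 3×3 = 9
f[7] = 2×max(5,6) = 2×6 = 12
f[8] = 2×max(6,9) = 2×9 = 18
f[9] = 3×max(6,9) = 3×9 = 27
f[10] = 2×max(8,18) = 2×18 = 36
f[11] = 2×max(9,27) = 2×27 = 54
f[12] = 3×max(9,27) = 3×27 = 81
f[13] = 2×max(11,54) = 2×54 = 108
One optimal split: 3 + 3 + 3 + 2 + 2; product 3×3×3×2×2 = 108.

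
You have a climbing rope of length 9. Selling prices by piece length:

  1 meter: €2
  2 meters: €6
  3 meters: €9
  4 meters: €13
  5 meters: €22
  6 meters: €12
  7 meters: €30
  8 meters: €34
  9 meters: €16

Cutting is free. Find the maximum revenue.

Let v[k] be the best obtainable value from length k. For each k, try every first piece i and keep the best of price[i] + v[k−i].
v[1] = 2
v[2] = max(2+2, 6+0) = 6
v[3] = max(2+6, 6+2, 9+0) = 9
v[4] = max(2+9, 6+6, 9+2, 13+0) = 13
v[5] = max(2+13, 6+9, 9+6, 13+2, 22+0) = 22
v[6] = max(2+22, 6+13, 9+9, 13+6, 22+2, 12+0) = 24
v[7] = max(2+24, 6+22, 9+13, …, 12+2, 30+0) = 30
v[8] = max(2+30, 6+24, 9+22, …, 30+2, 34+0) = 34
v[9] = max(2+34, 6+30, 9+24, …, 34+2, 16+0) = 36
One optimal cutting: 8 + 1 → €34 + €2 = €36.

36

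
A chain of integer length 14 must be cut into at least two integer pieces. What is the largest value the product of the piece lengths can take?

Let m[k] be the best product for length k (with at least one cut). For each first piece i, the rest contributes max(k−i, m[k−i]).
Small cases: m[2]=1, m[3]=2, m[4]=4, m[5]=6, m[6]=9, m[7]=12.
m[8] = 2×max(6,9) = 2×9 = 18
m[9] = 3×max(6,9) = 3×9 = 27
m[10] = 2×max(8,18) = 2×18 = 36
m[11] = 2×max(9,27) = 2×27 = 54
m[12] = 3×max(9,27) = 3×27 = 81
m[13] = 2×max(11,54) = 2×54 = 108
m[14] = 2×max(12,81) = 2×81 = 162
One optimal split: 3 + 3 + 3 + 3 + 2; product 3×3×3×3×2 = 162.

162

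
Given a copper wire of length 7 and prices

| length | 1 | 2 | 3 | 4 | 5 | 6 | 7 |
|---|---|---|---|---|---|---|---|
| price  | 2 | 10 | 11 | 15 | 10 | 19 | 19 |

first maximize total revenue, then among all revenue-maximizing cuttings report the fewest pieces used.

4

Let r[k] be the best obtainable value from length k. For each k, try every first piece i and keep the best of price[i] + r[k−i].
r[1] = 2
r[2] = max(2+2, 10+0) = 10
r[3] = max(2+10, 10+2, 11+0) = 12
r[4] = max(2+12, 10+10, 11+2, 15+0) = 20
r[5] = max(2+20, 10+12, 11+10, 15+2, 10+0) = 22
r[6] = max(2+22, 10+20, 11+12, 15+10, 10+2, 19+0) = 30
r[7] = max(2+30, 10+22, 11+20, …, 19+2, 19+0) = 32
Maximum revenue is €32.
Now minimize piece count subject to staying optimal: for each k, pieces[k] = 1 + min over i with p[i]+r[k−i]=r[k] of pieces[k−i].
pieces[4] = 2
pieces[5] = 3
pieces[6] = 3
pieces[7] = 4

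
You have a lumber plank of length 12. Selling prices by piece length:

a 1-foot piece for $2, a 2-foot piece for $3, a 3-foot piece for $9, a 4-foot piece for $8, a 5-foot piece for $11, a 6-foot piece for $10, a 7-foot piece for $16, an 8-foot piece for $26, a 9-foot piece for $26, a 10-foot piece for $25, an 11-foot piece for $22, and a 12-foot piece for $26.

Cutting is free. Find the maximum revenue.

Let r[k] be the best obtainable value from length k. For each k, try every first piece i and keep the best of price[i] + r[k−i].
r[1] = 2
r[2] = max(2+2, 3+0) = 4
r[3] = max(2+4, 3+2, 9+0) = 9
r[4] = max(2+9, 3+4, 9+2, 8+0) = 11
r[5] = max(2+11, 3+9, 9+4, 8+2, 11+0) = 13
r[6] = max(2+13, 3+11, 9+9, 8+4, 11+2, 10+0) = 18
r[7] = max(2+18, 3+13, 9+11, …, 10+2, 16+0) = 20
r[8] = max(2+20, 3+18, 9+13, …, 16+2, 26+0) = 26
r[9] = max(2+26, 3+20, 9+18, …, 26+2, 26+0) = 28
r[10] = max(2+28, 3+26, 9+20, …, 26+2, 25+0) = 30
r[11] = max(2+30, 3+28, 9+26, …, 25+2, 22+0) = 35
r[12] = max(2+35, 3+30, 9+28, …, 22+2, 26+0) = 37
One optimal cutting: 8 + 3 + 1 → $26 + $9 + $2 = $37.

37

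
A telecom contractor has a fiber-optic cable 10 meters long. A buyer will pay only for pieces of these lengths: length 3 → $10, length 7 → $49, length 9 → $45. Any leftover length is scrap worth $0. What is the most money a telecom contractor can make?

59

Consider every possible first cut. r[k] is the best of p[i]+r[k−i] over all sellable i≤k.
r[1] = 0
r[2] = 0
r[3] = 10
r[4] = 10
r[5] = 10
r[6] = 20  (first piece 3, then r[3]=10)
r[7] = 49
r[8] = 49
r[9] = 49
r[10] = 59  (first piece 3, then r[7]=49)
One optimal cutting: 7 + 3 → $59.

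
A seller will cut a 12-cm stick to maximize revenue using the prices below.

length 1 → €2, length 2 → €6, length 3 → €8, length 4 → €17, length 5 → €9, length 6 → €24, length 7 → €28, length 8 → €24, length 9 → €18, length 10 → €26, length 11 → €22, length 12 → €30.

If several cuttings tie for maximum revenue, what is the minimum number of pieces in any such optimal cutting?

Let r[k] be the best obtainable value from length k. For each k, try every first piece i and keep the best of price[i] + r[k−i].
r[1] = 2
r[2] = max(2+2, 6+0) = 6
r[3] = max(2+6, 6+2, 8+0) = 8
r[4] = max(2+8, 6+6, 8+2, 17+0) = 17
r[5] = max(2+17, 6+8, 8+6, 17+2, 9+0) = 19
r[6] = max(2+19, 6+17, 8+8, 17+6, 9+2, 24+0) = 24
r[7] = max(2+24, 6+19, 8+17, …, 24+2, 28+0) = 28
r[8] = max(2+28, 6+24, 8+19, …, 28+2, 24+0) = 34
r[9] = max(2+34, 6+28, 8+24, …, 24+2, 18+0) = 36
r[10] = max(2+36, 6+34, 8+28, …, 18+2, 26+0) = 41
r[11] = max(2+41, 6+36, 8+34, …, 26+2, 22+0) = 45
r[12] = max(2+45, 6+41, 8+36, …, 22+2, 30+0) = 51
Maximum revenue is €51.
Now minimize piece count subject to staying optimal: for each k, pieces[k] = 1 + min over i with p[i]+r[k−i]=r[k] of pieces[k−i].
pieces[9] = 3
pieces[10] = 2
pieces[11] = 2
pieces[12] = 3

3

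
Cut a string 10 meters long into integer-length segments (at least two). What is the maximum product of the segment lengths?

36

Define prod[k] = max over 1≤i<k of i · max(k−i, prod[k−i]); the inner max lets the remainder stay uncut if that's better.
prod[2] = 1·max(1,0) = 1·1 = 1
prod[3] = 1·max(2,1) = 1·2 = 2
prod[4] = 2·max(2,1) = 2·2 = 4
prod[5] = 2·max(3,2) = 2·3 = 6
prod[6] = 3·max(3,2) = 3·3 = 9
prod[7] = 2·max(5,6) = 2·6 = 12
prod[8] = 2·max(6,9) = 2·9 = 18
prod[9] = 3·max(6,9) = 3·9 = 27
prod[10] = 2·max(8,18) = 2·18 = 36
One optimal split: 3 + 3 + 2 + 2; product 3·3·2·2 = 36.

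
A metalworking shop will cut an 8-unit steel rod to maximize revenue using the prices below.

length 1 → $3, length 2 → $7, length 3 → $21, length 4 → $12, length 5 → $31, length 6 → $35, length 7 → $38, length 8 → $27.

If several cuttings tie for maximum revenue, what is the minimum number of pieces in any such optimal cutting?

Let r[k] be the best obtainable value from length k. For each k, try every first piece i and keep the best of price[i] + r[k−i].
r[1] = 3
r[2] = max(3+3, 7+0) = 7
r[3] = max(3+7, 7+3, 21+0) = 21
r[4] = max(3+21, 7+7, 21+3, 12+0) = 24
r[5] = max(3+24, 7+21, 21+7, 12+3, 31+0) = 31
r[6] = max(3+31, 7+24, 21+21, 12+7, 31+3, 35+0) = 42
r[7] = max(3+42, 7+31, 21+24, …, 35+3, 38+0) = 45
r[8] = max(3+45, 7+42, 21+31, …, 38+3, 27+0) = 52
Maximum revenue is $52.
Now minimize piece count subject to staying optimal: for each k, pieces[k] = 1 + min over i with p[i]+r[k−i]=r[k] of pieces[k−i].
pieces[5] = 1
pieces[6] = 2
pieces[7] = 3
pieces[8] = 2

2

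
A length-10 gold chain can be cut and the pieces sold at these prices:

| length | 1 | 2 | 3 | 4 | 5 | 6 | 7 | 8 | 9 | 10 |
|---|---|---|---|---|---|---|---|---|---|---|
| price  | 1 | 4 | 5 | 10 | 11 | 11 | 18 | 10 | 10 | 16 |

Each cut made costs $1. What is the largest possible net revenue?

Consider every possible first cut. r[k] is the best of p[i]+r[k−i] over all sellable i≤k, charging 1 whenever i<k.
r[1] = 1
r[2] = max(1+1-1, 4+0) = 4
r[3] = max(1+4-1, 4+1-1, 5+0) = 5
r[4] = max(1+5-1, 4+4-1, 5+1-1, 10+0) = 10
r[5] = max(1+10-1, 4+5-1, 5+4-1, 10+1-1, 11+0) = 11
r[6] = max(1+11-1, 4+10-1, 5+5-1, 10+4-1, 11+1-1, 11+0) = 13
r[7] = max(1+13-1, 4+11-1, 5+10-1, …, 11+1-1, 18+0) = 18
r[8] = max(1+18-1, 4+13-1, 5+11-1, …, 18+1-1, 10+0) = 19
r[9] = max(1+19-1, 4+18-1, 5+13-1, …, 10+1-1, 10+0) = 21
r[10] = max(1+21-1, 4+19-1, 5+18-1, …, 10+1-1, 16+0) = 22
One optimal plan: pieces 4 + 4 + 2 (2 cuts) → $24 − $2 = $22.

22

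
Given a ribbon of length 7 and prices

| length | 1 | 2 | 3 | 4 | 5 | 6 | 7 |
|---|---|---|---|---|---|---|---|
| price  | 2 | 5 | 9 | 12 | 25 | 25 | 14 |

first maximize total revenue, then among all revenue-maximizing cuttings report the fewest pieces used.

Build r[k] bottom-up: r[k] = max over allowed piece i of (p[i] + r[k−i]).
r[1] = 2
r[2] = max(2+2, 5+0) = 5
r[3] = max(2+5, 5+2, 9+0) = 9
r[4] = max(2+9, 5+5, 9+2, 12+0) = 12
r[5] = max(2+12, 5+9, 9+5, 12+2, 25+0) = 25
r[6] = max(2+25, 5+12, 9+9, 12+5, 25+2, 25+0) = 27
r[7] = max(2+27, 5+25, 9+12, …, 25+2, 14+0) = 30
Maximum revenue is ¢30.
Now minimize piece count subject to staying optimal: for each k, pieces[k] = 1 + min over i with p[i]+r[k−i]=r[k] of pieces[k−i].
pieces[4] = 1
pieces[5] = 1
pieces[6] = 2
pieces[7] = 2

2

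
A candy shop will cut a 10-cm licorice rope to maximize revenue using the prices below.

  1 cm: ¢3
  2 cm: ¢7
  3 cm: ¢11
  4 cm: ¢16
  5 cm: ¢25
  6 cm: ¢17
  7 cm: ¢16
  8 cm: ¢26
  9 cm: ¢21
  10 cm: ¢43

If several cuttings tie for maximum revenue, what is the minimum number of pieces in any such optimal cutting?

2

Consider every possible first cut. r[k] is the best of p[i]+r[k−i] over all sellable i≤k.
r[1] = 3
r[2] = 7
r[3] = 11
r[4] = 16
r[5] = 25
r[6] = 28  (first piece 1, then r[5]=25)
r[7] = 32  (first piece 2, then r[5]=25)
r[8] = 36  (first piece 3, then r[5]=25)
r[9] = 41  (first piece 4, then r[5]=25)
r[10] = 50  (first piece 5, then r[5]=25)
Maximum revenue is ¢50.
Now minimize piece count subject to staying optimal: for each k, pieces[k] = 1 + min over i with p[i]+r[k−i]=r[k] of pieces[k−i].
pieces[7] = 2
pieces[8] = 2
pieces[9] = 2
pieces[10] = 2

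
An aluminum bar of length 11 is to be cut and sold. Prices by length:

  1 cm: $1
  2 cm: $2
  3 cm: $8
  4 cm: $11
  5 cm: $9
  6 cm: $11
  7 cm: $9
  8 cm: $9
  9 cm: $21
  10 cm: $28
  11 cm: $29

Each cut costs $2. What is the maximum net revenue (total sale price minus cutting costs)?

29

Let r[k] be the best obtainable value from length k. For each k, try every first piece i and keep the best of price[i] + r[k−i] minus the 2 cut fee when i<k.
r[1] = 1
r[2] = max(1+1-2, 2+0) = 2
r[3] = max(1+2-2, 2+1-2, 8+0) = 8
r[4] = max(1+8-2, 2+2-2, 8+1-2, 11+0) = 11
r[5] = max(1+11-2, 2+8-2, 8+2-2, 11+1-2, 9+0) = 10
r[6] = max(1+10-2, 2+11-2, 8+8-2, 11+2-2, 9+1-2, 11+0) = 14
r[7] = max(1+14-2, 2+10-2, 8+11-2, …, 11+1-2, 9+0) = 17
r[8] = max(1+17-2, 2+14-2, 8+10-2, …, 9+1-2, 9+0) = 20
r[9] = max(1+20-2, 2+17-2, 8+14-2, …, 9+1-2, 21+0) = 21
r[10] = max(1+21-2, 2+20-2, 8+17-2, …, 21+1-2, 28+0) = 28
r[11] = max(1+28-2, 2+21-2, 8+20-2, …, 28+1-2, 29+0) = 29
Best is to make no cuts and sell whole for $29.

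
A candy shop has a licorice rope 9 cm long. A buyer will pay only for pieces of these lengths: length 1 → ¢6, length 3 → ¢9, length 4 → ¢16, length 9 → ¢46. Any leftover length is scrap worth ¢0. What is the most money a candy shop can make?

54

Build f[k] bottom-up: f[k] = max over allowed piece i of (p[i] + f[k−i]).
f[1] = 6
f[2] = 12  (first piece 1, then f[1]=6)
f[3] = max(6+12, 9+0) = 18
f[4] = max(6+18, 9+6, 16+0) = 24
f[5] = max(6+24, 9+12, 16+6) = 30
f[6] = max(6+30, 9+18, 16+12) = 36
f[7] = max(6+36, 9+24, 16+18) = 42
f[8] = max(6+42, 9+30, 16+24) = 48
f[9] = max(6+48, 9+36, 16+30, 46+0) = 54
One optimal cutting: 1 + 1 + 1 + 1 + 1 + 1 + 1 + 1 + 1 → ¢54.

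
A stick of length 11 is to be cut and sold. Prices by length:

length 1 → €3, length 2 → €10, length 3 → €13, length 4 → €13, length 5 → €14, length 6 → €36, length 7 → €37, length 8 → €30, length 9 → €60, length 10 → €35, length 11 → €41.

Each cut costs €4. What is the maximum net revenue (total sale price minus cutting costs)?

66

Build v[k] bottom-up: v[k] = max over allowed piece i of (p[i] + v[k−i]) − 4 per cut.
v[1] = 3
v[2] = max(3+3-4, 10+0) = 10
v[3] = max(3+10-4, 10+3-4, 13+0) = 13
v[4] = max(3+13-4, 10+10-4, 13+3-4, 13+0) = 16
v[5] = max(3+16-4, 10+13-4, 13+10-4, 13+3-4, 14+0) = 19
v[6] = max(3+19-4, 10+16-4, 13+13-4, 13+10-4, 14+3-4, 36+0) = 36
v[7] = max(3+36-4, 10+19-4, 13+16-4, …, 36+3-4, 37+0) = 37
v[8] = max(3+37-4, 10+36-4, 13+19-4, …, 37+3-4, 30+0) = 42
v[9] = max(3+42-4, 10+37-4, 13+36-4, …, 30+3-4, 60+0) = 60
v[10] = max(3+60-4, 10+42-4, 13+37-4, …, 60+3-4, 35+0) = 59
v[11] = max(3+59-4, 10+60-4, 13+42-4, …, 35+3-4, 41+0) = 66
One optimal plan: pieces 9 + 2 (1 cut) → €70 − €4 = €66.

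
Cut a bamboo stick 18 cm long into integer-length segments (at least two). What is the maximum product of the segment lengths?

Define P[k] = max over 1≤i<k of i · max(k−i, P[k−i]); the inner max lets the remainder stay uncut if that's better.
P[2] = 1×max(1,0) = 1×1 = 1
P[3] = max(1×2, 2×1) = 2
P[4] = max(1×3, 2×2, 3×1) = 4
P[5] = max(1×4, 2×3, 3×2, 4×1) = 6
P[6] = max(1×6, 2×4, 3×3, 4×2, 5×1) = 9
P[7] = max(1×9, 2×6, 3×4, 4×3, 5×2, 6×1) = 12
P[8] = max(1×12, 2×9, 3×6, …, 6×2, 7×1) = 18
P[9] = max(1×18, 2×12, 3×9, …, 7×2, 8×1) = 27
P[10] = max(1×27, 2×18, 3×12, …, 8×2, 9×1) = 36
P[11] = max(1×36, 2×27, 3×18, …, 9×2, 10×1) = 54
P[12] = max(1×54, 2×36, 3×27, …, 10×2, 11×1) = 81
P[13] = max(1×81, 2×54, 3×36, …, 11×2, 12×1) = 108
P[14] = max(1×108, 2×81, 3×54, …, 12×2, 13×1) = 162
P[15] = max(1×162, 2×108, 3×81, …, 13×2, 14×1) = 243
P[16] = max(1×243, 2×162, 3×108, …, 14×2, 15×1) = 324
P[17] = max(1×324, 2×243, 3×162, …, 15×2, 16×1) = 486
P[18] = max(1×486, 2×324, 3×243, …, 16×2, 17×1) = 729
One optimal split: 3 + 3 + 3 + 3 + 3 + 3; product 3×3×3×3×3×3 = 729.

729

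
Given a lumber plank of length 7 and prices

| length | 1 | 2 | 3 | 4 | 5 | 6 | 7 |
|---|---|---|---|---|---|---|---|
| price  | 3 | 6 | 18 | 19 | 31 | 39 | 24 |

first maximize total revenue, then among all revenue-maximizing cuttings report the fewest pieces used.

2

Build r[k] bottom-up: r[k] = max over allowed piece i of (p[i] + r[k−i]).
r[1] = 3
r[2] = 6  (first piece 1, then r[1]=3)
r[3] = 18
r[4] = 21  (first piece 1, then r[3]=18)
r[5] = 31
r[6] = 39
r[7] = 42  (first piece 1, then r[6]=39)
Maximum revenue is $42.
Now minimize piece count subject to staying optimal: for each k, pieces[k] = 1 + min over i with p[i]+r[k−i]=r[k] of pieces[k−i].
pieces[4] = 2
pieces[5] = 1
pieces[6] = 1
pieces[7] = 2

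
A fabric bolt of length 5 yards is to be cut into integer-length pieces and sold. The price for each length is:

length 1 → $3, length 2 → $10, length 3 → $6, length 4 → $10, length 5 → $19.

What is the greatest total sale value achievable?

Consider every possible first cut. v[k] is the best of p[i]+v[k−i] over all sellable i≤k.
v[1] = 3
v[2] = 10
v[3] = 13  (first piece 1, then v[2]=10)
v[4] = 20  (first piece 2, then v[2]=10)
v[5] = 23  (first piece 1, then v[4]=20)
One optimal cutting: 2 + 2 + 1 → $10 + $10 + $3 = $23.

23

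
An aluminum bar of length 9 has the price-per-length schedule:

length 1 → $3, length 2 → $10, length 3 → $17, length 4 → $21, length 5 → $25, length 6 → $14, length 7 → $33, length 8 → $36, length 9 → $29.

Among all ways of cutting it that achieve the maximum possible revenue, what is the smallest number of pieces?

3

Let r[k] be the best obtainable value from length k. For each k, try every first piece i and keep the best of price[i] + r[k−i].
r[1] = 3
r[2] = max(3+3, 10+0) = 10
r[3] = max(3+10, 10+3, 17+0) = 17
r[4] = max(3+17, 10+10, 17+3, 21+0) = 21
r[5] = max(3+21, 10+17, 17+10, 21+3, 25+0) = 27
r[6] = max(3+27, 10+21, 17+17, 21+10, 25+3, 14+0) = 34
r[7] = max(3+34, 10+27, 17+21, …, 14+3, 33+0) = 38
r[8] = max(3+38, 10+34, 17+27, …, 33+3, 36+0) = 44
r[9] = max(3+44, 10+38, 17+34, …, 36+3, 29+0) = 51
Maximum revenue is $51.
Now minimize piece count subject to staying optimal: for each k, pieces[k] = 1 + min over i with p[i]+r[k−i]=r[k] of pieces[k−i].
pieces[6] = 2
pieces[7] = 2
pieces[8] = 3
pieces[9] = 3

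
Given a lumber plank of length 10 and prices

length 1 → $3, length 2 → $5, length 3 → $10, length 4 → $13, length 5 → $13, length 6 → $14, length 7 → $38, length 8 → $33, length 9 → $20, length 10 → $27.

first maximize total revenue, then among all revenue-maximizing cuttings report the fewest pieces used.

Consider every possible first cut. r[k] is the best of p[i]+r[k−i] over all sellable i≤k.
r[1] = 3
r[2] = max(3+3, 5+0) = 6
r[3] = max(3+6, 5+3, 10+0) = 10
r[4] = max(3+10, 5+6, 10+3, 13+0) = 13
r[5] = max(3+13, 5+10, 10+6, 13+3, 13+0) = 16
r[6] = max(3+16, 5+13, 10+10, 13+6, 13+3, 14+0) = 20
r[7] = max(3+20, 5+16, 10+13, …, 14+3, 38+0) = 38
r[8] = max(3+38, 5+20, 10+16, …, 38+3, 33+0) = 41
r[9] = max(3+41, 5+38, 10+20, …, 33+3, 20+0) = 44
r[10] = max(3+44, 5+41, 10+38, …, 20+3, 27+0) = 48
Maximum revenue is $48.
Now minimize piece count subject to staying optimal: for each k, pieces[k] = 1 + min over i with p[i]+r[k−i]=r[k] of pieces[k−i].
pieces[7] = 1
pieces[8] = 2
pieces[9] = 3
pieces[10] = 2

2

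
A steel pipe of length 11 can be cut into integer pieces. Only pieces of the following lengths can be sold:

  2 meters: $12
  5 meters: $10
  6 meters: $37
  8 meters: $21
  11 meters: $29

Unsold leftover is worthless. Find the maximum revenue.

Consider every possible first cut. f[k] is the best of p[i]+f[k−i] over all sellable i≤k.
f[1] = 0
f[2] = 12
f[3] = 12
f[4] = 24  (first piece 2, then f[2]=12)
f[5] = max(12+12, 10+0) = 24
f[6] = max(12+24, 10+0, 37+0) = 37
f[7] = max(12+24, 10+12, 37+0) = 37
f[8] = max(12+37, 10+12, 37+12, 21+0) = 49
f[9] = max(12+37, 10+24, 37+12, 21+0) = 49
f[10] = max(12+49, 10+24, 37+24, 21+12) = 61
f[11] = max(12+49, 10+37, 37+24, 21+12, 29+0) = 61
One optimal cutting: pieces 6 + 2 + 2 with 1 meter of scrap → $61.

61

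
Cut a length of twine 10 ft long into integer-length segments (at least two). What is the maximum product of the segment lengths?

Define g[k] = max over 1≤i<k of i · max(k−i, g[k−i]); the inner max lets the remainder stay uncut if that's better.
Small cases: g[2]=1, g[3]=2.
g[4] = 2*max(2,1) = 2*2 = 4
g[5] = 2*max(3,2) = 2*3 = 6
g[6] = 3*max(3,2) = 3*3 = 9
g[7] = 2*max(5,6) = 2*6 = 12
g[8] = 2*max(6,9) = 2*9 = 18
g[9] = 3*max(6,9) = 3*9 = 27
g[10] = 2*max(8,18) = 2*18 = 36
One optimal split: 3 + 3 + 2 + 2; product 3*3*2*2 = 36.

36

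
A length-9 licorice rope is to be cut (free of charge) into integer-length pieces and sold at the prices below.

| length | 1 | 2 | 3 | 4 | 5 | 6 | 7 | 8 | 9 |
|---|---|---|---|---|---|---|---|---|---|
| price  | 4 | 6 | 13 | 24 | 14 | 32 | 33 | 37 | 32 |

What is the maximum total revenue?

Consider every possible first cut. R[k] is the best of p[i]+R[k−i] over all sellable i≤k.
R[1] = 4
R[2] = 8  (first piece 1, then R[1]=4)
R[3] = 13
R[4] = 24
R[5] = 28  (first piece 1, then R[4]=24)
R[6] = 32  (first piece 1, then R[5]=28)
R[7] = 37  (first piece 3, then R[4]=24)
R[8] = 48  (first piece 4, then R[4]=24)
R[9] = 52  (first piece 1, then R[8]=48)
One optimal cutting: 4 + 4 + 1 → ¢24 + ¢24 + ¢4 = ¢52.

52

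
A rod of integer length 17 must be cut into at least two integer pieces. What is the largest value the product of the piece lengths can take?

Fill g[k] for k=2..17: at each k try every first piece i and multiply by the better of (k−i) uncut or g[k−i].
g[2] = 1·max(1,0) = 1·1 = 1
g[3] = max(1·2, 2·1) = 2
g[4] = max(1·3, 2·2, 3·1) = 4
g[5] = max(1·4, 2·3, 3·2, 4·1) = 6
g[6] = max(1·6, 2·4, 3·3, 4·2, 5·1) = 9
g[7] = max(1·9, 2·6, 3·4, 4·3, 5·2, 6·1) = 12
g[8] = max(1·12, 2·9, 3·6, …, 6·2, 7·1) = 18
g[9] = max(1·18, 2·12, 3·9, …, 7·2, 8·1) = 27
g[10] = max(1·27, 2·18, 3·12, …, 8·2, 9·1) = 36
g[11] = max(1·36, 2·27, 3·18, …, 9·2, 10·1) = 54
g[12] = max(1·54, 2·36, 3·27, …, 10·2, 11·1) = 81
g[13] = max(1·81, 2·54, 3·36, …, 11·2, 12·1) = 108
g[14] = max(1·108, 2·81, 3·54, …, 12·2, 13·1) = 162
g[15] = max(1·162, 2·108, 3·81, …, 13·2, 14·1) = 243
g[16] = max(1·243, 2·162, 3·108, …, 14·2, 15·1) = 324
g[17] = max(1·324, 2·243, 3·162, …, 15·2, 16·1) = 486
One optimal split: 3 + 3 + 3 + 3 + 3 + 2; product 3·3·3·3·3·2 = 486.

486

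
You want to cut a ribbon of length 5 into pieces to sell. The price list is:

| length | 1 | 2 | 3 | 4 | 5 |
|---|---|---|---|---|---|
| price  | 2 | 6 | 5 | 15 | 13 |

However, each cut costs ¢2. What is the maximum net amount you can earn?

Let r[k] be the best obtainable value from length k. For each k, try every first piece i and keep the best of price[i] + r[k−i] minus the 2 cut fee when i<k.
r[1] = 2
r[2] = max(2+2-2, 6+0) = 6
r[3] = max(2+6-2, 6+2-2, 5+0) = 6
r[4] = max(2+6-2, 6+6-2, 5+2-2, 15+0) = 15
r[5] = max(2+15-2, 6+6-2, 5+6-2, 15+2-2, 13+0) = 15
One optimal plan: pieces 4 + 1 (1 cut) → ¢17 − ¢2 = ¢15.

15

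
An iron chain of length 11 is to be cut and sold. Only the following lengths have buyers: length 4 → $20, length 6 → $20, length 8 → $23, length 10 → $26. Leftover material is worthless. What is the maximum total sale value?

40

Build f[k] bottom-up: f[k] = max over allowed piece i of (p[i] + f[k−i]).
f[1] = 0
f[2] = 0
f[3] = 0
f[4] = 20
f[5] = 20
f[6] = 20
f[7] = 20
f[8] = 40  (first piece 4, then f[4]=20)
f[9] = 40
f[10] = 40
f[11] = 40
One optimal cutting: pieces 4 + 4 with 3 links of scrap → $40.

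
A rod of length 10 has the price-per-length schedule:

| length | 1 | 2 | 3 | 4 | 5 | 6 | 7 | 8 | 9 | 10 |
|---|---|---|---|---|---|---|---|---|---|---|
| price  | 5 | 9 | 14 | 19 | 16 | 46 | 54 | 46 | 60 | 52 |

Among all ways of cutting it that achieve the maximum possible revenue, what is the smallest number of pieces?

Build r[k] bottom-up: r[k] = max over allowed piece i of (p[i] + r[k−i]).
r[1] = 5
r[2] = 10  (first piece 1, then r[1]=5)
r[3] = 15  (first piece 1, then r[2]=10)
r[4] = 20  (first piece 1, then r[3]=15)
r[5] = 25  (first piece 1, then r[4]=20)
r[6] = 46
r[7] = 54
r[8] = 59  (first piece 1, then r[7]=54)
r[9] = 64  (first piece 1, then r[8]=59)
r[10] = 69  (first piece 1, then r[9]=64)
Maximum revenue is 69.
Now minimize piece count subject to staying optimal: for each k, pieces[k] = 1 + min over i with p[i]+r[k−i]=r[k] of pieces[k−i].
pieces[7] = 1
pieces[8] = 2
pieces[9] = 3
pieces[10] = 4

4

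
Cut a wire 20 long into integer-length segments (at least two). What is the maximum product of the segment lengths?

1458

Define f[k] = max over 1≤i<k of i · max(k−i, f[k−i]); the inner max lets the remainder stay uncut if that's better.
f[2] = 1*max(1,0) = 1*1 = 1
f[3] = max(1*2, 2*1) = 2
f[4] = max(1*3, 2*2, 3*1) = 4
f[5] = max(1*4, 2*3, 3*2, 4*1) = 6
f[6] = max(1*6, 2*4, 3*3, 4*2, 5*1) = 9
f[7] = max(1*9, 2*6, 3*4, 4*3, 5*2, 6*1) = 12
f[8] = max(1*12, 2*9, 3*6, …, 6*2, 7*1) = 18
f[9] = max(1*18, 2*12, 3*9, …, 7*2, 8*1) = 27
f[10] = max(1*27, 2*18, 3*12, …, 8*2, 9*1) = 36
f[11] = max(1*36, 2*27, 3*18, …, 9*2, 10*1) = 54
f[12] = max(1*54, 2*36, 3*27, …, 10*2, 11*1) = 81
f[13] = max(1*81, 2*54, 3*36, …, 11*2, 12*1) = 108
f[14] = max(1*108, 2*81, 3*54, …, 12*2, 13*1) = 162
f[15] = max(1*162, 2*108, 3*81, …, 13*2, 14*1) = 243
f[16] = max(1*243, 2*162, 3*108, …, 14*2, 15*1) = 324
f[17] = max(1*324, 2*243, 3*162, …, 15*2, 16*1) = 486
f[18] = max(1*486, 2*324, 3*243, …, 16*2, 17*1) = 729
f[19] = max(1*729, 2*486, 3*324, …, 17*2, 18*1) = 972
f[20] = max(1*972, 2*729, 3*486, …, 18*2, 19*1) = 1458
One optimal split: 3 + 3 + 3 + 3 + 3 + 3 + 2; product 3*3*3*3*3*3*2 = 1458.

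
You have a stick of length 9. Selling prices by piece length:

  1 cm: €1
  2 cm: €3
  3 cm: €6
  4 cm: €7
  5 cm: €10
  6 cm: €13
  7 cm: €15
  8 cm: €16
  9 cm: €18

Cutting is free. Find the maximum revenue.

Consider every possible first cut. best[k] is the best of p[i]+best[k−i] over all sellable i≤k.
best[1] = 1
best[2] = max(1+1, 3+0) = 3
best[3] = max(1+3, 3+1, 6+0) = 6
best[4] = max(1+6, 3+3, 6+1, 7+0) = 7
best[5] = max(1+7, 3+6, 6+3, 7+1, 10+0) = 10
best[6] = max(1+10, 3+7, 6+6, 7+3, 10+1, 13+0) = 13
best[7] = max(1+13, 3+10, 6+7, …, 13+1, 15+0) = 15
best[8] = max(1+15, 3+13, 6+10, …, 15+1, 16+0) = 16
best[9] = max(1+16, 3+15, 6+13, …, 16+1, 18+0) = 19
One optimal cutting: 6 + 3 → €13 + €6 = €19.

19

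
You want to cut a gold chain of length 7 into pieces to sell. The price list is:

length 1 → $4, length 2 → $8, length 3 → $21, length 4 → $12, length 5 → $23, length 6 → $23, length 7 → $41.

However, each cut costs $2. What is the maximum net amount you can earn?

Let r[k] be the best obtainable value from length k. For each k, try every first piece i and keep the best of price[i] + r[k−i] minus the 2 cut fee when i<k.
r[1] = 4
r[2] = max(4+4-2, 8+0) = 8
r[3] = max(4+8-2, 8+4-2, 21+0) = 21
r[4] = max(4+21-2, 8+8-2, 21+4-2, 12+0) = 23
r[5] = max(4+23-2, 8+21-2, 21+8-2, 12+4-2, 23+0) = 27
r[6] = max(4+27-2, 8+23-2, 21+21-2, 12+8-2, 23+4-2, 23+0) = 40
r[7] = max(4+40-2, 8+27-2, 21+23-2, …, 23+4-2, 41+0) = 42
One optimal plan: pieces 3 + 3 + 1 (2 cuts) → $46 − $4 = $42.

42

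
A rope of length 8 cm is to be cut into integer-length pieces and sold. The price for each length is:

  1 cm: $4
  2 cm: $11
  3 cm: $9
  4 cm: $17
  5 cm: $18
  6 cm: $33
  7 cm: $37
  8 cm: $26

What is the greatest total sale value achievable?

44

Consider every possible first cut. v[k] is the best of p[i]+v[k−i] over all sellable i≤k.
v[1] = 4
v[2] = max(4+4, 11+0) = 11
v[3] = max(4+11, 11+4, 9+0) = 15
v[4] = max(4+15, 11+11, 9+4, 17+0) = 22
v[5] = max(4+22, 11+15, 9+11, 17+4, 18+0) = 26
v[6] = max(4+26, 11+22, 9+15, 17+11, 18+4, 33+0) = 33
v[7] = max(4+33, 11+26, 9+22, …, 33+4, 37+0) = 37
v[8] = max(4+37, 11+33, 9+26, …, 37+4, 26+0) = 44
One optimal cutting: 2 + 2 + 2 + 2 → $11 + $11 + $11 + $11 = $44.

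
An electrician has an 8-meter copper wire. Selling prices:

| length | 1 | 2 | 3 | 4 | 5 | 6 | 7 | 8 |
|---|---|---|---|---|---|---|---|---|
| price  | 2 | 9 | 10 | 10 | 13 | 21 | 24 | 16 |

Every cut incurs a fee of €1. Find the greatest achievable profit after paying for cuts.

33

Consider every possible first cut. v[k] is the best of p[i]+v[k−i] over all sellable i≤k, charging 1 whenever i<k.
v[1] = 2
v[2] = 9
v[3] = 10  (first piece 1, then v[2]=9)
v[4] = 17  (first piece 2, then v[2]=9)
v[5] = 18  (first piece 1, then v[4]=17)
v[6] = 25  (first piece 2, then v[4]=17)
v[7] = 26  (first piece 1, then v[6]=25)
v[8] = 33  (first piece 2, then v[6]=25)
One optimal plan: pieces 2 + 2 + 2 + 2 (3 cuts) → €36 − €3 = €33.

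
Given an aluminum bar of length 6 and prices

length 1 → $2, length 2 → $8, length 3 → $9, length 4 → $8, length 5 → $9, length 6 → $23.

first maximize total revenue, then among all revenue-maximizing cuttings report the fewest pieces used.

Let r[k] be the best obtainable value from length k. For each k, try every first piece i and keep the best of price[i] + r[k−i].
r[1] = 2
r[2] = max(2+2, 8+0) = 8
r[3] = max(2+8, 8+2, 9+0) = 10
r[4] = max(2+10, 8+8, 9+2, 8+0) = 16
r[5] = max(2+16, 8+10, 9+8, 8+2, 9+0) = 18
r[6] = max(2+18, 8+16, 9+10, 8+8, 9+2, 23+0) = 24
Maximum revenue is $24.
Now minimize piece count subject to staying optimal: for each k, pieces[k] = 1 + min over i with p[i]+r[k−i]=r[k] of pieces[k−i].
pieces[3] = 2
pieces[4] = 2
pieces[5] = 3
pieces[6] = 3

3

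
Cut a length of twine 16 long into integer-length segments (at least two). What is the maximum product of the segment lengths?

Let g[k] be the best product for length k (with at least one cut). For each first piece i, the rest contributes max(k−i, g[k−i]).
g[2] = 1×max(1,0) = 1×1 = 1
g[3] = 1×max(2,1) = 1×2 = 2
g[4] = 2×max(2,1) = 2×2 = 4
g[5] = 2×max(3,2) = 2×3 = 6
g[6] = 3×max(3,2) = 3×3 = 9
g[7] = 2×max(5,6) = 2×6 = 12
g[8] = 2×max(6,9) = 2×9 = 18
g[9] = 3×max(6,9) = 3×9 = 27
g[10] = 2×max(8,18) = 2×18 = 36
g[11] = 2×max(9,27) = 2×27 = 54
g[12] = 3×max(9,27) = 3×27 = 81
g[13] = 2×max(11,54) = 2×54 = 108
g[14] = 2×max(12,81) = 2×81 = 162
g[15] = 3×max(12,81) = 3×81 = 243
g[16] = 2×max(14,162) = 2×162 = 324
One optimal split: 3 + 3 + 3 + 3 + 2 + 2; product 3×3×3×3×2×2 = 324.

324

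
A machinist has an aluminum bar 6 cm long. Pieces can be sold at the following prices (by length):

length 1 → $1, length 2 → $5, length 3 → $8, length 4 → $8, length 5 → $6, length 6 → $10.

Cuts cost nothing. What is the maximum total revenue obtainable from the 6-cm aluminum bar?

16

Consider every possible first cut. R[k] is the best of p[i]+R[k−i] over all sellable i≤k.
R[1] = 1
R[2] = max(1+1, 5+0) = 5
R[3] = max(1+5, 5+1, 8+0) = 8
R[4] = max(1+8, 5+5, 8+1, 8+0) = 10
R[5] = max(1+10, 5+8, 8+5, 8+1, 6+0) = 13
R[6] = max(1+13, 5+10, 8+8, 8+5, 6+1, 10+0) = 16
One optimal cutting: 3 + 3 → $8 + $8 = $16.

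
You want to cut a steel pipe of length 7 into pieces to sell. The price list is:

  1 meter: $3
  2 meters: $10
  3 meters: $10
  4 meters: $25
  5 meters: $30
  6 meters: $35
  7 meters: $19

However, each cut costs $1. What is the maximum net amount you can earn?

39

Build net[k] bottom-up: net[k] = max over allowed piece i of (p[i] + net[k−i]) − 1 per cut.
net[1] = 3
net[2] = 10
net[3] = 12  (first piece 1, then net[2]=10)
net[4] = 25
net[5] = 30
net[6] = 35
net[7] = 39  (first piece 2, then net[5]=30)
One optimal plan: pieces 5 + 2 (1 cut) → $40 − $1 = $39.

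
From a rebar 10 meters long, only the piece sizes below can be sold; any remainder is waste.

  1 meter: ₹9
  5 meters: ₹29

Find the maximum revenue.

90

Let best[k] be the best obtainable value from length k. For each k, try every first piece i and keep the best of price[i] + best[k−i].
best[1] = 9
best[2] = 18  (first piece 1, then best[1]=9)
best[3] = 27  (first piece 1, then best[2]=18)
best[4] = 36  (first piece 1, then best[3]=27)
best[5] = 45  (first piece 1, then best[4]=36)
best[6] = 54  (first piece 1, then best[5]=45)
best[7] = 63  (first piece 1, then best[6]=54)
best[8] = 72  (first piece 1, then best[7]=63)
best[9] = 81  (first piece 1, then best[8]=72)
best[10] = 90  (first piece 1, then best[9]=81)
One optimal cutting: 1 + 1 + 1 + 1 + 1 + 1 + 1 + 1 + 1 + 1 → ₹90.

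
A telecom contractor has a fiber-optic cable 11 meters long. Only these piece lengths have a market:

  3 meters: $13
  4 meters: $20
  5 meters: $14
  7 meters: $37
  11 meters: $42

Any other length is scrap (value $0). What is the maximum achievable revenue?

57

Build r[k] bottom-up: r[k] = max over allowed piece i of (p[i] + r[k−i]).
r[1] = 0
r[2] = 0
r[3] = 13
r[4] = 20
r[5] = 20
r[6] = 26  (first piece 3, then r[3]=13)
r[7] = 37
r[8] = 40  (first piece 4, then r[4]=20)
r[9] = 40
r[10] = 50  (first piece 3, then r[7]=37)
r[11] = 57  (first piece 4, then r[7]=37)
One optimal cutting: 7 + 4 → $57.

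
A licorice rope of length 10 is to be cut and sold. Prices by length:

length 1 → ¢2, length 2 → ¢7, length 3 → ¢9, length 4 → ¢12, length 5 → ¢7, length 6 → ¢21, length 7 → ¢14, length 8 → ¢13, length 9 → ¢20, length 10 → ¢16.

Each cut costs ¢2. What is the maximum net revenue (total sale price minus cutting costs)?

31

Let r[k] be the best obtainable value from length k. For each k, try every first piece i and keep the best of price[i] + r[k−i] minus the 2 cut fee when i<k.
r[1] = 2
r[2] = 7
r[3] = 9
r[4] = 12  (first piece 2, then r[2]=7)
r[5] = 14  (first piece 2, then r[3]=9)
r[6] = 21
r[7] = 21  (first piece 1, then r[6]=21)
r[8] = 26  (first piece 2, then r[6]=21)
r[9] = 28  (first piece 3, then r[6]=21)
r[10] = 31  (first piece 2, then r[8]=26)
One optimal plan: pieces 6 + 2 + 2 (2 cuts) → ¢35 − ¢4 = ¢31.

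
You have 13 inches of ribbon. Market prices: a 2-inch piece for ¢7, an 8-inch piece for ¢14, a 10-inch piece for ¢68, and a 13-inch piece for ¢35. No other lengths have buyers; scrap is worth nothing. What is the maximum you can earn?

Let f[k] be the best obtainable value from length k. For each k, try every first piece i and keep the best of price[i] + f[k−i].
f[1] = 0
f[2] = 7
f[3] = 7
f[4] = 14  (first piece 2, then f[2]=7)
f[5] = 14
f[6] = 21  (first piece 2, then f[4]=14)
f[7] = 21
f[8] = 28  (first piece 2, then f[6]=21)
f[9] = 28
f[10] = 68
f[11] = 68
f[12] = 75  (first piece 2, then f[10]=68)
f[13] = 75
One optimal cutting: pieces 10 + 2 with 1 inch of scrap → ¢75.

75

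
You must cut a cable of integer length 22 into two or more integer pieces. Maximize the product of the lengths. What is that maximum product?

2916

Define f[k] = max over 1≤i<k of i · max(k−i, f[k−i]); the inner max lets the remainder stay uncut if that's better.
Small cases: f[2]=1, f[3]=2, f[4]=4, f[5]=6, f[6]=9, f[7]=12, f[8]=18, f[9]=27, f[10]=36, f[11]=54, f[12]=81, f[13]=108, f[14]=162, f[15]=243.
f[16] = 2*max(14,162) = 2*162 = 324
f[17] = 2*max(15,243) = 2*243 = 486
f[18] = 3*max(15,243) = 3*243 = 729
f[19] = 2*max(17,486) = 2*486 = 972
f[20] = 2*max(18,729) = 2*729 = 1458
f[21] = 3*max(18,729) = 3*729 = 2187
f[22] = 2*max(20,1458) = 2*1458 = 2916
One optimal split: 3 + 3 + 3 + 3 + 3 + 3 + 2 + 2; product 3*3*3*3*3*3*2*2 = 2916.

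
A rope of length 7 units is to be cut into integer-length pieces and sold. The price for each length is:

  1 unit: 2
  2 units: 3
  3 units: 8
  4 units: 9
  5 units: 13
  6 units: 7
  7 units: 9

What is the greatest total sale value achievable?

Build best[k] bottom-up: best[k] = max over allowed piece i of (p[i] + best[k−i]).
best[1] = 2
best[2] = max(2+2, 3+0) = 4
best[3] = max(2+4, 3+2, 8+0) = 8
best[4] = max(2+8, 3+4, 8+2, 9+0) = 10
best[5] = max(2+10, 3+8, 8+4, 9+2, 13+0) = 13
best[6] = max(2+13, 3+10, 8+8, 9+4, 13+2, 7+0) = 16
best[7] = max(2+16, 3+13, 8+10, …, 7+2, 9+0) = 18
One optimal cutting: 3 + 3 + 1 → 8 + 8 + 2 = 18.

18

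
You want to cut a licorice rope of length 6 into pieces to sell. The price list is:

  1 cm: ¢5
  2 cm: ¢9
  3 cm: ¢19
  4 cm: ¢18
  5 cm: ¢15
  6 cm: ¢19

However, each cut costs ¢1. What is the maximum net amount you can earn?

37

Consider every possible first cut. r[k] is the best of p[i]+r[k−i] over all sellable i≤k, charging 1 whenever i<k.
r[1] = 5
r[2] = 9  (first piece 1, then r[1]=5)
r[3] = 19
r[4] = 23  (first piece 1, then r[3]=19)
r[5] = 27  (first piece 1, then r[4]=23)
r[6] = 37  (first piece 3, then r[3]=19)
One optimal plan: pieces 3 + 3 (1 cut) → ¢38 − ¢1 = ¢37.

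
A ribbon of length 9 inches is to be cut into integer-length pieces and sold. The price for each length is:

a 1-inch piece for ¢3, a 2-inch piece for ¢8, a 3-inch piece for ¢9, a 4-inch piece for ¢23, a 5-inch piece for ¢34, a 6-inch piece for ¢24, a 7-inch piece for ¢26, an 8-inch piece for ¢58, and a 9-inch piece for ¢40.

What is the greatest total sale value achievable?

61

Consider every possible first cut. r[k] is the best of p[i]+r[k−i] over all sellable i≤k.
r[1] = 3
r[2] = max(3+3, 8+0) = 8
r[3] = max(3+8, 8+3, 9+0) = 11
r[4] = max(3+11, 8+8, 9+3, 23+0) = 23
r[5] = max(3+23, 8+11, 9+8, 23+3, 34+0) = 34
r[6] = max(3+34, 8+23, 9+11, 23+8, 34+3, 24+0) = 37
r[7] = max(3+37, 8+34, 9+23, …, 24+3, 26+0) = 42
r[8] = max(3+42, 8+37, 9+34, …, 26+3, 58+0) = 58
r[9] = max(3+58, 8+42, 9+37, …, 58+3, 40+0) = 61
One optimal cutting: 8 + 1 → ¢58 + ¢3 = ¢61.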